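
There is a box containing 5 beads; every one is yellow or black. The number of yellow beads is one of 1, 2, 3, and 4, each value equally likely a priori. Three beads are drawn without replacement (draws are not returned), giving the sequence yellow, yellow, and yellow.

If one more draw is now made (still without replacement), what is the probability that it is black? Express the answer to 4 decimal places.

0.6000

For each hypothesis, P(data | H) works out to: P(data | r = 1) = (1/5)(0/4) = 0; P(data | r = 2) = (2/5)(1/4)(0/3) = 0; P(data | r = 3) = (3/5)(2/4)(1/3) = 1/10; P(data | r = 4) = (4/5)(3/4)(2/3) = 2/5.
The prior-weighted likelihoods are 1/4 · 0 = 0, 1/4 · 0 = 0, 1/4 · 1/10 = 1/40, 1/4 · 2/5 = 1/10; summing to 1/8.
Normalising, the posterior is P(r = 1 | data) = 0, P(r = 2 | data) = 0, P(r = 3 | data) = 1/5, P(r = 4 | data) = 4/5.
So P(black next | data) = Σ P(black next | H) P(H | data) = (1)(1/5) + (1/2)(4/5) = 3/5.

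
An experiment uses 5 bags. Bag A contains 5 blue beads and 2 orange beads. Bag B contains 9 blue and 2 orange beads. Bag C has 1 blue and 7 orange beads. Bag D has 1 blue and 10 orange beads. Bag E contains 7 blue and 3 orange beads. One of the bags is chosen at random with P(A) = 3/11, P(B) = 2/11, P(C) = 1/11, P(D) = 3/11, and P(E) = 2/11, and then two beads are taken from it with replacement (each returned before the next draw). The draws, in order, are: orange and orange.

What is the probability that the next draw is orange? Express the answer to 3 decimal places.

For each hypothesis, P(data | H) works out to: P(data | bag A) = (2/7)(2/7) = 0.081633; P(data | bag B) = (2/11)(2/11) = 0.033058; P(data | bag C) = (7/8)(7/8) = 0.76562; P(data | bag D) = (10/11)(10/11) = 0.82645; P(data | bag E) = (3/10)(3/10) = 0.09.
Weighting by the prior gives 3/11 · 0.081633 = 0.022263, 2/11 · 0.033058 = 0.0060105, 1/11 · 0.76562 = 0.069602, 3/11 · 0.82645 = 0.22539, 2/11 · 0.09 = 0.016364; with total 0.33963.
Normalising, the posterior is P(bag A | data) = 0.065551, P(bag B | data) = 0.017697, P(bag C | data) = 0.20493, P(bag D | data) = 0.66364, P(bag E | data) = 0.04818.
The predictive probability is P(orange next | data) = (2/7)(0.065551) + (2/11)(0.017697) + (7/8)(0.20493) + (10/11)(0.66364) + (3/10)(0.04818) = 0.81902.

0.819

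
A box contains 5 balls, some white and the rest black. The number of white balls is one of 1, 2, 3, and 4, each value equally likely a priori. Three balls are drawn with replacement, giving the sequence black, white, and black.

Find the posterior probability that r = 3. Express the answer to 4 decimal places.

The likelihood of the observed sequence under each hypothesis: P(data | r = 1) = (4/5)(1/5)(4/5) = 16/125; P(data | r = 2) = (3/5)(2/5)(3/5) = 18/125; P(data | r = 3) = (2/5)(3/5)(2/5) = 12/125; P(data | r = 4) = (1/5)(4/5)(1/5) = 4/125.
The prior-weighted likelihoods are 1/4 · 16/125 = 4/125, 1/4 · 18/125 = 9/250, 1/4 · 12/125 = 3/125, 1/4 · 4/125 = 1/125; with total 1/10.
By Bayes' rule, P(r = 3 | data) = (3/125) / (1/10) = 6/25.

0.2400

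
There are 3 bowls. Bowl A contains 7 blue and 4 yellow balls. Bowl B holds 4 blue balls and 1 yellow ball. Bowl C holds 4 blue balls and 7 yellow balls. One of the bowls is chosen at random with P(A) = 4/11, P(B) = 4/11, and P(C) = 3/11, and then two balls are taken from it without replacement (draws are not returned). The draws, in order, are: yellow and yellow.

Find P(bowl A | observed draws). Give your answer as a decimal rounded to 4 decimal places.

For each hypothesis, P(data | H) works out to: P(data | bowl A) = (4/11)(3/10) = 6/55; P(data | bowl B) = (1/5)(0/4) = 0; P(data | bowl C) = (7/11)(6/10) = 21/55.
Multiplying each by its prior: 4/11 · 6/55 = 24/605, 4/11 · 0 = 0, 3/11 · 21/55 = 63/605; summing to 87/605.
Hence P(bowl A | data) = (24/605) / (87/605) = 8/29.

0.2759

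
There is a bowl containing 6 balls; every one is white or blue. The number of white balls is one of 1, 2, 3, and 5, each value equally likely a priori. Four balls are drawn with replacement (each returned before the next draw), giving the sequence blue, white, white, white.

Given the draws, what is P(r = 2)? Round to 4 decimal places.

Under each hypothesis, the probability of the observed sequence is: P(data | r = 1) = (5/6)(1/6)(1/6)(1/6) = 0.003858; P(data | r = 2) = (4/6)(2/6)(2/6)(2/6) = 0.024691; P(data | r = 3) = (3/6)(3/6)(3/6)(3/6) = 0.0625; P(data | r = 5) = (1/6)(5/6)(5/6)(5/6) = 0.096451.
Weighting by the prior gives 1/4 · 0.003858 = 0.00096451, 1/4 · 0.024691 = 0.0061728, 1/4 · 0.0625 = 0.015625, 1/4 · 0.096451 = 0.024113; with total 0.046875.
So P(r = 2 | data) = (0.0061728) / (0.046875) = 0.13169.

0.1317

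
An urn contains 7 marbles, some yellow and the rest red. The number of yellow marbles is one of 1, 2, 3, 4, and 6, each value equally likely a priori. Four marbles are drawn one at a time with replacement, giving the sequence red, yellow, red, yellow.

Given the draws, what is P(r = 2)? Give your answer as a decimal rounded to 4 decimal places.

0.2174

The likelihood of the observed sequence under each hypothesis: P(data | r = 1) = (6/7)(1/7)(6/7)(1/7) = 0.014994; P(data | r = 2) = (5/7)(2/7)(5/7)(2/7) = 0.041649; P(data | r = 3) = (4/7)(3/7)(4/7)(3/7) = 0.059975; P(data | r = 4) = (3/7)(4/7)(3/7)(4/7) = 0.059975; P(data | r = 6) = (1/7)(6/7)(1/7)(6/7) = 0.014994.
Multiplying each by its prior: 1/5 · 0.014994 = 0.0029988, 1/5 · 0.041649 = 0.0083299, 1/5 · 0.059975 = 0.011995, 1/5 · 0.059975 = 0.011995, 1/5 · 0.014994 = 0.0029988; summing to 0.038317.
So P(r = 2 | data) = (0.0083299) / (0.038317) = 0.21739.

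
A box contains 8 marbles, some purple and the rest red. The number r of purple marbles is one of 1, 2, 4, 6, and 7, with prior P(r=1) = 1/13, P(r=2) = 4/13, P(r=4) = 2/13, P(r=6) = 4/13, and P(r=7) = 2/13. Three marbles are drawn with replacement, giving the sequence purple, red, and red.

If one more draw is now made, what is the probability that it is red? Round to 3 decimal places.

For each hypothesis, P(data | H) works out to: P(data | r = 1) = (1/8)(7/8)(7/8) = 0.095703; P(data | r = 2) = (2/8)(6/8)(6/8) = 0.14062; P(data | r = 4) = (4/8)(4/8)(4/8) = 0.125; P(data | r = 6) = (6/8)(2/8)(2/8) = 0.046875; P(data | r = 7) = (7/8)(1/8)(1/8) = 0.013672.
Multiplying each by its prior: 1/13 · 0.095703 = 0.0073618, 4/13 · 0.14062 = 0.043269, 2/13 · 0.125 = 0.019231, 4/13 · 0.046875 = 0.014423, 2/13 · 0.013672 = 0.0021034; these sum to 0.086388.
Normalising, the posterior is P(r = 1 | data) = 0.085217, P(r = 2 | data) = 0.50087, P(r = 4 | data) = 0.22261, P(r = 6 | data) = 0.16696, P(r = 7 | data) = 0.024348.
So P(red next | data) = Σ P(red next | H) P(H | data) = (7/8)(0.085217) + (3/4)(0.50087) + (1/2)(0.22261) + (1/4)(0.16696) + (1/8)(0.024348) = 0.6063.

0.606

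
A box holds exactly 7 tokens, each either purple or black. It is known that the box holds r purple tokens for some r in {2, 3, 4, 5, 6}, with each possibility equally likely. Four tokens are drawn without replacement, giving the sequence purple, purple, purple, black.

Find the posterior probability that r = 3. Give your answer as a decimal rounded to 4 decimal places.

Compute the likelihood of the observed sequence for each case: P(data | r = 2) = (2/7)(1/6)(0/5) = 0; P(data | r = 3) = (3/7)(2/6)(1/5)(4/4) = 1/35; P(data | r = 4) = (4/7)(3/6)(2/5)(3/4) = 3/35; P(data | r = 5) = (5/7)(4/6)(3/5)(2/4) = 1/7; P(data | r = 6) = (6/7)(5/6)(4/5)(1/4) = 1/7.
Multiplying each by its prior: 1/5 · 0 = 0, 1/5 · 1/35 = 1/175, 1/5 · 3/35 = 3/175, 1/5 · 1/7 = 1/35, 1/5 · 1/7 = 1/35; these sum to 2/25.
Therefore the posterior P(r = 3 | data) = (1/175) / (2/25) = 1/14.

0.0714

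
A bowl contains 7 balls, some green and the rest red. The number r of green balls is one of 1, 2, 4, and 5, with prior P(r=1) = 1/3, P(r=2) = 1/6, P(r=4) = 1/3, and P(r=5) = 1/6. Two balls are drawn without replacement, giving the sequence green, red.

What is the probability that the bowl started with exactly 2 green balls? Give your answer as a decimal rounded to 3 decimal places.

0.179

Under each hypothesis, the probability of the observed sequence is: P(data | r = 1) = (1/7)(6/6) = 1/7; P(data | r = 2) = (2/7)(5/6) = 5/21; P(data | r = 4) = (4/7)(3/6) = 2/7; P(data | r = 5) = (5/7)(2/6) = 5/21.
The prior-weighted likelihoods are 1/3 · 1/7 = 1/21, 1/6 · 5/21 = 5/126, 1/3 · 2/7 = 2/21, 1/6 · 5/21 = 5/126; these sum to 2/9.
Therefore the posterior P(r = 2 | data) = (5/126) / (2/9) = 5/28.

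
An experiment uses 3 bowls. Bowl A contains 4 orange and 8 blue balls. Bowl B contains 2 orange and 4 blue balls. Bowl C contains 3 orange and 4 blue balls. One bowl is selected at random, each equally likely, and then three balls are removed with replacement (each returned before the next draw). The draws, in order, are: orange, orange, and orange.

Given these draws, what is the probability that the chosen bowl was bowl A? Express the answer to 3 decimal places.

Under each hypothesis, the probability of the observed sequence is: P(data | bowl A) = (4/12)(4/12)(4/12) = 0.037037; P(data | bowl B) = (2/6)(2/6)(2/6) = 0.037037; P(data | bowl C) = (3/7)(3/7)(3/7) = 0.078717.
Weighting by the prior gives 1/3 · 0.037037 = 0.012346, 1/3 · 0.037037 = 0.012346, 1/3 · 0.078717 = 0.026239; with total 0.05093.
So P(bowl A | data) = (0.012346) / (0.05093) = 0.2424.

0.242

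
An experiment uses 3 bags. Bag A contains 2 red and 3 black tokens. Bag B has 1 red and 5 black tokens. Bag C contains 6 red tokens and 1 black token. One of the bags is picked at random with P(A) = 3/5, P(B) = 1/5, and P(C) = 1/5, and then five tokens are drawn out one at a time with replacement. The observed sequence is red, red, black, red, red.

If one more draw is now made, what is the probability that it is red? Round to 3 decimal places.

For each hypothesis, P(data | H) works out to: P(data | bag A) = (2/5)(2/5)(3/5)(2/5)(2/5) = 0.01536; P(data | bag B) = (1/6)(1/6)(5/6)(1/6)(1/6) = 0.000643; P(data | bag C) = (6/7)(6/7)(1/7)(6/7)(6/7) = 0.077111.
Multiplying each by its prior: 3/5 · 0.01536 = 0.009216, 1/5 · 0.000643 = 0.0001286, 1/5 · 0.077111 = 0.015422; with total 0.024767.
Dividing through by the total gives posterior P(bag A | data) = 0.37211, P(bag B | data) = 0.0051925, P(bag C | data) = 0.6227.
So P(red next | data) = Σ P(red next | H) P(H | data) = (2/5)(0.37211) + (1/6)(0.0051925) + (6/7)(0.6227) = 0.68345.

0.683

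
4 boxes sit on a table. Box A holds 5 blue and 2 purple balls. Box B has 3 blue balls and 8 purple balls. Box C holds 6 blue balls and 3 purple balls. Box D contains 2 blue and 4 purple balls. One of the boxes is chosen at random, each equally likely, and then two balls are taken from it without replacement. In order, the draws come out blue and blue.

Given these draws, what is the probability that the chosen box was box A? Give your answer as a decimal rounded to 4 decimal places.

Under each hypothesis, the probability of the observed sequence is: P(data | box A) = (5/7)(4/6) = 0.47619; P(data | box B) = (3/11)(2/10) = 0.054545; P(data | box C) = (6/9)(5/8) = 0.41667; P(data | box D) = (2/6)(1/5) = 0.066667.
Multiplying each by its prior: 1/4 · 0.47619 = 0.11905, 1/4 · 0.054545 = 0.013636, 1/4 · 0.41667 = 0.10417, 1/4 · 0.066667 = 0.016667; summing to 0.25352.
Therefore the posterior P(box A | data) = (0.11905) / (0.25352) = 0.46958.

0.4696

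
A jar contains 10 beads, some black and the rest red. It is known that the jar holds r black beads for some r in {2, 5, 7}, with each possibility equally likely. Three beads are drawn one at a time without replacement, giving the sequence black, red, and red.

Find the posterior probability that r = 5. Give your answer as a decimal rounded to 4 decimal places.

0.3937

Compute the likelihood of the observed sequence for each case: P(data | r = 2) = (2/10)(8/9)(7/8) = 0.15556; P(data | r = 5) = (5/10)(5/9)(4/8) = 0.13889; P(data | r = 7) = (7/10)(3/9)(2/8) = 0.058333.
The prior-weighted likelihoods are 1/3 · 0.15556 = 0.051852, 1/3 · 0.13889 = 0.046296, 1/3 · 0.058333 = 0.019444; these sum to 0.11759.
Hence P(r = 5 | data) = (0.046296) / (0.11759) = 0.3937.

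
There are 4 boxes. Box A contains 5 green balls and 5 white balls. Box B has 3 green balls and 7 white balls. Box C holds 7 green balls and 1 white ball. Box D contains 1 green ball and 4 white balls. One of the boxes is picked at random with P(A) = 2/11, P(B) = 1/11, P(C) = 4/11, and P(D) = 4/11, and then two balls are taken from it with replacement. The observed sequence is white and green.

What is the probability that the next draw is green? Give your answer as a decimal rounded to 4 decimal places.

0.4609

For each hypothesis, P(data | H) works out to: P(data | box A) = (5/10)(5/10) = 0.25; P(data | box B) = (7/10)(3/10) = 0.21; P(data | box C) = (1/8)(7/8) = 0.10938; P(data | box D) = (4/5)(1/5) = 0.16.
Weighting by the prior gives 2/11 · 0.25 = 0.045455, 1/11 · 0.21 = 0.019091, 4/11 · 0.10938 = 0.039773, 4/11 · 0.16 = 0.058182; summing to 0.1625.
Normalising, the posterior is P(box A | data) = 0.27972, P(box B | data) = 0.11748, P(box C | data) = 0.24476, P(box D | data) = 0.35804.
Averaging over the posterior, P(green next | data) = (1/2)(0.27972) + (3/10)(0.11748) + (7/8)(0.24476) + (1/5)(0.35804) = 0.46087.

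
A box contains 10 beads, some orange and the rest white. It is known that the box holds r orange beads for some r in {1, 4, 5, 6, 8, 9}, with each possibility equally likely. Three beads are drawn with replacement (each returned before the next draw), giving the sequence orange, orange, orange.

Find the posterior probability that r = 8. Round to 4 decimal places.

0.3109

For each hypothesis, P(data | H) works out to: P(data | r = 1) = (1/10)(1/10)(1/10) = 0.001; P(data | r = 4) = (4/10)(4/10)(4/10) = 0.064; P(data | r = 5) = (5/10)(5/10)(5/10) = 0.125; P(data | r = 6) = (6/10)(6/10)(6/10) = 0.216; P(data | r = 8) = (8/10)(8/10)(8/10) = 0.512; P(data | r = 9) = (9/10)(9/10)(9/10) = 0.729.
Weighting by the prior gives 1/6 · 0.001 = 0.00016667, 1/6 · 0.064 = 0.010667, 1/6 · 0.125 = 0.020833, 1/6 · 0.216 = 0.036, 1/6 · 0.512 = 0.085333, 1/6 · 0.729 = 0.1215; summing to 0.2745.
So P(r = 8 | data) = (0.085333) / (0.2745) = 0.31087.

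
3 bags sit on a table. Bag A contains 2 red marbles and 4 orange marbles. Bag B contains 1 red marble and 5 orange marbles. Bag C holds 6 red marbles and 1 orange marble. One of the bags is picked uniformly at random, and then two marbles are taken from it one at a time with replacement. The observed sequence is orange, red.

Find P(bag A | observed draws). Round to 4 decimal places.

0.4596

The likelihood of the observed sequence under each hypothesis: P(data | bag A) = (4/6)(2/6) = 0.22222; P(data | bag B) = (5/6)(1/6) = 0.13889; P(data | bag C) = (1/7)(6/7) = 0.12245.
The prior-weighted likelihoods are 1/3 · 0.22222 = 0.074074, 1/3 · 0.13889 = 0.046296, 1/3 · 0.12245 = 0.040816; these sum to 0.16119.
By Bayes' rule, P(bag A | data) = (0.074074) / (0.16119) = 0.45955.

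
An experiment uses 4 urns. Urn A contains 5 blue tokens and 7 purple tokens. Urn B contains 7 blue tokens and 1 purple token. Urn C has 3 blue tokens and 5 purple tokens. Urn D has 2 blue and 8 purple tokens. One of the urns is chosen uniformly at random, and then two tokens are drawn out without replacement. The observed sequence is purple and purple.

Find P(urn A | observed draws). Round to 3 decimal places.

Under each hypothesis, the probability of the observed sequence is: P(data | urn A) = (7/12)(6/11) = 0.31818; P(data | urn B) = (1/8)(0/7) = 0; P(data | urn C) = (5/8)(4/7) = 0.35714; P(data | urn D) = (8/10)(7/9) = 0.62222.
Weighting by the prior gives 1/4 · 0.31818 = 0.079545, 1/4 · 0 = 0, 1/4 · 0.35714 = 0.089286, 1/4 · 0.62222 = 0.15556; these sum to 0.32439.
By Bayes' rule, P(urn A | data) = (0.079545) / (0.32439) = 0.24522.

0.245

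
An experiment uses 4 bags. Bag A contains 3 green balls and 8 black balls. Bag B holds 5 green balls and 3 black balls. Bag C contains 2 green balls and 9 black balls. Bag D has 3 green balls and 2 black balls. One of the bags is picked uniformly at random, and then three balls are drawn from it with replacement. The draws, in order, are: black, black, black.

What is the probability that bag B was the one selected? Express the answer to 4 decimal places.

Compute the likelihood of the observed sequence for each case: P(data | bag A) = (8/11)(8/11)(8/11) = 0.38467; P(data | bag B) = (3/8)(3/8)(3/8) = 0.052734; P(data | bag C) = (9/11)(9/11)(9/11) = 0.54771; P(data | bag D) = (2/5)(2/5)(2/5) = 0.064.
The prior-weighted likelihoods are 1/4 · 0.38467 = 0.096168, 1/4 · 0.052734 = 0.013184, 1/4 · 0.54771 = 0.13693, 1/4 · 0.064 = 0.016; these sum to 0.26228.
So P(bag B | data) = (0.013184) / (0.26228) = 0.050266.

0.0503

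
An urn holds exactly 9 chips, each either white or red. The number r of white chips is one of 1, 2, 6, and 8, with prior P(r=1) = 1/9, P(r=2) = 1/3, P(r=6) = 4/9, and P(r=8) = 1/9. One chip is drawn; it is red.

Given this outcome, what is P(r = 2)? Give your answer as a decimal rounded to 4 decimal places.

0.5000

The likelihood of this draw under each hypothesis: P(data | r = 1) = (8/9) = 8/9; P(data | r = 2) = (7/9) = 7/9; P(data | r = 6) = (3/9) = 1/3; P(data | r = 8) = (1/9) = 1/9.
The prior-weighted likelihoods are 1/9 · 8/9 = 8/81, 1/3 · 7/9 = 7/27, 4/9 · 1/3 = 4/27, 1/9 · 1/9 = 1/81; summing to 14/27.
Therefore the posterior P(r = 2 | data) = (7/27) / (14/27) = 1/2.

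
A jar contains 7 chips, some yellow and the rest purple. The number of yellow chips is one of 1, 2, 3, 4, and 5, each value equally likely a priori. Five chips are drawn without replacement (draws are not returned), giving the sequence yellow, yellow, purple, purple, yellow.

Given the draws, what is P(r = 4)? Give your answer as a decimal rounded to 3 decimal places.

Under each hypothesis, the probability of the observed sequence is: P(data | r = 1) = (1/7)(0/6) = 0; P(data | r = 2) = (2/7)(1/6)(5/5)(4/4)(0/3) = 0; P(data | r = 3) = (3/7)(2/6)(4/5)(3/4)(1/3) = 1/35; P(data | r = 4) = (4/7)(3/6)(3/5)(2/4)(2/3) = 2/35; P(data | r = 5) = (5/7)(4/6)(2/5)(1/4)(3/3) = 1/21.
Weighting by the prior gives 1/5 · 0 = 0, 1/5 · 0 = 0, 1/5 · 1/35 = 1/175, 1/5 · 2/35 = 2/175, 1/5 · 1/21 = 1/105; with total 2/75.
Hence P(r = 4 | data) = (2/175) / (2/75) = 3/7.

0.429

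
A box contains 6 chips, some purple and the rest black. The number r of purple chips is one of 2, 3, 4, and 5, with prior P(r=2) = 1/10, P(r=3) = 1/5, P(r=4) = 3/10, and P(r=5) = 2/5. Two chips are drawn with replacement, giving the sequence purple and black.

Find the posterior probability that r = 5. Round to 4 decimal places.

The likelihood of the observed sequence under each hypothesis: P(data | r = 2) = (2/6)(4/6) = 2/9; P(data | r = 3) = (3/6)(3/6) = 1/4; P(data | r = 4) = (4/6)(2/6) = 2/9; P(data | r = 5) = (5/6)(1/6) = 5/36.
Weighting by the prior gives 1/10 · 2/9 = 1/45, 1/5 · 1/4 = 1/20, 3/10 · 2/9 = 1/15, 2/5 · 5/36 = 1/18; these sum to 7/36.
Hence P(r = 5 | data) = (1/18) / (7/36) = 2/7.

0.2857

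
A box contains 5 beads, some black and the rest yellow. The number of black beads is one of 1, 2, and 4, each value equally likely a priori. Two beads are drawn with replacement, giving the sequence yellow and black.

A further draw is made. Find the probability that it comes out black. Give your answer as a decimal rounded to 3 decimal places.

Under each hypothesis, the probability of the observed sequence is: P(data | r = 1) = (4/5)(1/5) = 4/25; P(data | r = 2) = (3/5)(2/5) = 6/25; P(data | r = 4) = (1/5)(4/5) = 4/25.
Weighting by the prior gives 1/3 · 4/25 = 4/75, 1/3 · 6/25 = 2/25, 1/3 · 4/25 = 4/75; with total 14/75.
Normalising, the posterior is P(r = 1 | data) = 2/7, P(r = 2 | data) = 3/7, P(r = 4 | data) = 2/7.
Averaging over the posterior, P(black next | data) = (1/5)(2/7) + (2/5)(3/7) + (4/5)(2/7) = 16/35.

0.457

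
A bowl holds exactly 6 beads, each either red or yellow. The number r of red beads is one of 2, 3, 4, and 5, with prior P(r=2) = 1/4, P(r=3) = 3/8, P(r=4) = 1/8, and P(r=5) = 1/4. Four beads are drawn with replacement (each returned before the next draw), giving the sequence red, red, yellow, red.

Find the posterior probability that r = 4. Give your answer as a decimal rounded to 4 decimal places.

Under each hypothesis, the probability of the observed sequence is: P(data | r = 2) = (2/6)(2/6)(4/6)(2/6) = 0.024691; P(data | r = 3) = (3/6)(3/6)(3/6)(3/6) = 0.0625; P(data | r = 4) = (4/6)(4/6)(2/6)(4/6) = 0.098765; P(data | r = 5) = (5/6)(5/6)(1/6)(5/6) = 0.096451.
Multiplying each by its prior: 1/4 · 0.024691 = 0.0061728, 3/8 · 0.0625 = 0.023438, 1/8 · 0.098765 = 0.012346, 1/4 · 0.096451 = 0.024113; summing to 0.066069.
By Bayes' rule, P(r = 4 | data) = (0.012346) / (0.066069) = 0.18686.

0.1869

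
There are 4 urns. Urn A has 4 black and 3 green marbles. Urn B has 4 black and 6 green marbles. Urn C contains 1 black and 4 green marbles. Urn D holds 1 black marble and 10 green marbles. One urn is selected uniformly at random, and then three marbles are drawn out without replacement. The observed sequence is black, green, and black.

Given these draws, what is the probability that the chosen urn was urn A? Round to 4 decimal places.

The likelihood of the observed sequence under each hypothesis: P(data | urn A) = (4/7)(3/6)(3/5) = 6/35; P(data | urn B) = (4/10)(6/9)(3/8) = 1/10; P(data | urn C) = (1/5)(4/4)(0/3) = 0; P(data | urn D) = (1/11)(10/10)(0/9) = 0.
Weighting by the prior gives 1/4 · 6/35 = 3/70, 1/4 · 1/10 = 1/40, 1/4 · 0 = 0, 1/4 · 0 = 0; these sum to 19/280.
Therefore the posterior P(urn A | data) = (3/70) / (19/280) = 12/19.

0.6316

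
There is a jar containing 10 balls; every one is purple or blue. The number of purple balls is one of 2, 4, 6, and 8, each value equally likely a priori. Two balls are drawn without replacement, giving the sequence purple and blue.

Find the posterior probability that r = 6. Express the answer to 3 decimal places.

For each hypothesis, P(data | H) works out to: P(data | r = 2) = (2/10)(8/9) = 8/45; P(data | r = 4) = (4/10)(6/9) = 4/15; P(data | r = 6) = (6/10)(4/9) = 4/15; P(data | r = 8) = (8/10)(2/9) = 8/45.
Multiplying each by its prior: 1/4 · 8/45 = 2/45, 1/4 · 4/15 = 1/15, 1/4 · 4/15 = 1/15, 1/4 · 8/45 = 2/45; with total 2/9.
So P(r = 6 | data) = (1/15) / (2/9) = 3/10.

0.300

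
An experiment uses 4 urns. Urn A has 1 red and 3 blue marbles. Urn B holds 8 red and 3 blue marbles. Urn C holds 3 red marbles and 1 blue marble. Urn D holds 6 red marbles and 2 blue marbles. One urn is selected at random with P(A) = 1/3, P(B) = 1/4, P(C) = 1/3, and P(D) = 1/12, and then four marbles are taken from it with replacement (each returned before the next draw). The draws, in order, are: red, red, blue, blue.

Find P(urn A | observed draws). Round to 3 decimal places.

For each hypothesis, P(data | H) works out to: P(data | urn A) = (1/4)(1/4)(3/4)(3/4) = 0.035156; P(data | urn B) = (8/11)(8/11)(3/11)(3/11) = 0.039342; P(data | urn C) = (3/4)(3/4)(1/4)(1/4) = 0.035156; P(data | urn D) = (6/8)(6/8)(2/8)(2/8) = 0.035156.
The prior-weighted likelihoods are 1/3 · 0.035156 = 0.011719, 1/4 · 0.039342 = 0.0098354, 1/3 · 0.035156 = 0.011719, 1/12 · 0.035156 = 0.0029297; these sum to 0.036203.
Therefore the posterior P(urn A | data) = (0.011719) / (0.036203) = 0.3237.

0.324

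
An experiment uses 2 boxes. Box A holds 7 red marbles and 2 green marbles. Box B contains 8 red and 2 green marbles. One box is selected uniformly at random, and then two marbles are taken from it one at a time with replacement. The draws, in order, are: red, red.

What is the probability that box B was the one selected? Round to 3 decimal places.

Compute the likelihood of the observed sequence for each case: P(data | box A) = (7/9)(7/9) = 0.60494; P(data | box B) = (8/10)(8/10) = 0.64.
Weighting by the prior gives 1/2 · 0.60494 = 0.30247, 1/2 · 0.64 = 0.32; summing to 0.62247.
Hence P(box B | data) = (0.32) / (0.62247) = 0.51408.

0.514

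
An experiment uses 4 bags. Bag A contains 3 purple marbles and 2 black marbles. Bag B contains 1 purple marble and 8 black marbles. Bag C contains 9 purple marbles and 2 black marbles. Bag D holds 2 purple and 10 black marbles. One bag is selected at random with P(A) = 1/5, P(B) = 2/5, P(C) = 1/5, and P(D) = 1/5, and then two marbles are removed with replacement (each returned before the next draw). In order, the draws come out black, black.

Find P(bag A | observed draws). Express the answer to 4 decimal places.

0.0648

Compute the likelihood of the observed sequence for each case: P(data | bag A) = (2/5)(2/5) = 0.16; P(data | bag B) = (8/9)(8/9) = 0.79012; P(data | bag C) = (2/11)(2/11) = 0.033058; P(data | bag D) = (10/12)(10/12) = 0.69444.
Weighting by the prior gives 1/5 · 0.16 = 0.032, 2/5 · 0.79012 = 0.31605, 1/5 · 0.033058 = 0.0066116, 1/5 · 0.69444 = 0.13889; summing to 0.49355.
By Bayes' rule, P(bag A | data) = (0.032) / (0.49355) = 0.064836.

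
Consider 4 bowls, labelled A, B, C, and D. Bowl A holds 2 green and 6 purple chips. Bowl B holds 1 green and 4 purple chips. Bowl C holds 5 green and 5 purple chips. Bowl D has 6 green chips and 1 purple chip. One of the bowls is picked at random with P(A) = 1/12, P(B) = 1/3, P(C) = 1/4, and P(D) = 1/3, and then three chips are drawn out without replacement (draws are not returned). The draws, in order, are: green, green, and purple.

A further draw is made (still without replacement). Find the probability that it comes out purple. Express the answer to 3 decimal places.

The likelihood of the observed sequence under each hypothesis: P(data | bowl A) = (2/8)(1/7)(6/6) = 1/28; P(data | bowl B) = (1/5)(0/4) = 0; P(data | bowl C) = (5/10)(4/9)(5/8) = 5/36; P(data | bowl D) = (6/7)(5/6)(1/5) = 1/7.
Weighting by the prior gives 1/12 · 1/28 = 1/336, 1/3 · 0 = 0, 1/4 · 5/36 = 5/144, 1/3 · 1/7 = 1/21; summing to 43/504.
The posterior is then P(bowl A | data) = 3/86, P(bowl B | data) = 0, P(bowl C | data) = 35/86, P(bowl D | data) = 24/43.
The predictive probability is P(purple next | data) = (1)(3/86) + (4/7)(35/86) + (0)(24/43) = 23/86.

0.267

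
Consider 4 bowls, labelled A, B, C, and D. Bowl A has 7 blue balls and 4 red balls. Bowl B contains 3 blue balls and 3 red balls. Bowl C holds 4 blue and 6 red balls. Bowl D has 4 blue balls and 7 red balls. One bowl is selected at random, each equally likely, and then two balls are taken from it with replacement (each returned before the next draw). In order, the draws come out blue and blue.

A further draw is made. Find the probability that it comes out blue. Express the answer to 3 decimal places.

0.522

Compute the likelihood of the observed sequence for each case: P(data | bowl A) = (7/11)(7/11) = 0.40496; P(data | bowl B) = (3/6)(3/6) = 0.25; P(data | bowl C) = (4/10)(4/10) = 0.16; P(data | bowl D) = (4/11)(4/11) = 0.13223.
Weighting by the prior gives 1/4 · 0.40496 = 0.10124, 1/4 · 0.25 = 0.0625, 1/4 · 0.16 = 0.04, 1/4 · 0.13223 = 0.033058; with total 0.2368.
Normalising, the posterior is P(bowl A | data) = 0.42754, P(bowl B | data) = 0.26394, P(bowl C | data) = 0.16892, P(bowl D | data) = 0.1396.
So P(blue next | data) = Σ P(blue next | H) P(H | data) = (7/11)(0.42754) + (1/2)(0.26394) + (2/5)(0.16892) + (4/11)(0.1396) = 0.52237.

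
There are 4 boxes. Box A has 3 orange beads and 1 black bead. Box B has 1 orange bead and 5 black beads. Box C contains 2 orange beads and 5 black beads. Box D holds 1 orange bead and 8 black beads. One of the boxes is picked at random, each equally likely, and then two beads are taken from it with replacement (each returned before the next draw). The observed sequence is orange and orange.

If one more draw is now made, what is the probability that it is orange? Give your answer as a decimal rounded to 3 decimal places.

Compute the likelihood of the observed sequence for each case: P(data | box A) = (3/4)(3/4) = 0.5625; P(data | box B) = (1/6)(1/6) = 0.027778; P(data | box C) = (2/7)(2/7) = 0.081633; P(data | box D) = (1/9)(1/9) = 0.012346.
The prior-weighted likelihoods are 1/4 · 0.5625 = 0.14062, 1/4 · 0.027778 = 0.0069444, 1/4 · 0.081633 = 0.020408, 1/4 · 0.012346 = 0.0030864; these sum to 0.17106.
Dividing through by the total gives posterior P(box A | data) = 0.82206, P(box B | data) = 0.040596, P(box C | data) = 0.1193, P(box D | data) = 0.018042.
So P(orange next | data) = Σ P(orange next | H) P(H | data) = (3/4)(0.82206) + (1/6)(0.040596) + (2/7)(0.1193) + (1/9)(0.018042) = 0.6594.

0.659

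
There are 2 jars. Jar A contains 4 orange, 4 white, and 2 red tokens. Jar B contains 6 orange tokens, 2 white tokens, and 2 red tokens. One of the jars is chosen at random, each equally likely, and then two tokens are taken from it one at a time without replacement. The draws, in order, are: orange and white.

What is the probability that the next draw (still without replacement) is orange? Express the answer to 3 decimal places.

Compute the likelihood of the observed sequence for each case: P(data | jar A) = (4/10)(4/9) = 8/45; P(data | jar B) = (6/10)(2/9) = 2/15.
Multiplying each by its prior: 1/2 · 8/45 = 4/45, 1/2 · 2/15 = 1/15; summing to 7/45.
The posterior is then P(jar A | data) = 4/7, P(jar B | data) = 3/7.
So P(orange next | data) = Σ P(orange next | H) P(H | data) = (3/8)(4/7) + (5/8)(3/7) = 27/56.

0.482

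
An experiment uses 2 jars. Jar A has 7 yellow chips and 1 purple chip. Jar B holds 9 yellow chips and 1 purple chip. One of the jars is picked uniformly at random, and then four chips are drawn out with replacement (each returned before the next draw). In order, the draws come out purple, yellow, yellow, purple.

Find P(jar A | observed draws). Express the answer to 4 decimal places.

The likelihood of the observed sequence under each hypothesis: P(data | jar A) = (1/8)(7/8)(7/8)(1/8) = 0.011963; P(data | jar B) = (1/10)(9/10)(9/10)(1/10) = 0.0081.
Multiplying each by its prior: 1/2 · 0.011963 = 0.0059814, 1/2 · 0.0081 = 0.00405; these sum to 0.010031.
So P(jar A | data) = (0.0059814) / (0.010031) = 0.59627.

0.5963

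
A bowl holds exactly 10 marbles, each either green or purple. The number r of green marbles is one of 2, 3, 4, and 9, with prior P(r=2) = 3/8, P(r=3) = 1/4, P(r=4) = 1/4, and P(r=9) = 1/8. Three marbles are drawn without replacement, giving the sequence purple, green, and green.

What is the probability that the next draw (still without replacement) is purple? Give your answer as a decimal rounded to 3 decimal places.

Compute the likelihood of the observed sequence for each case: P(data | r = 2) = (8/10)(2/9)(1/8) = 1/45; P(data | r = 3) = (7/10)(3/9)(2/8) = 7/120; P(data | r = 4) = (6/10)(4/9)(3/8) = 1/10; P(data | r = 9) = (1/10)(9/9)(8/8) = 1/10.
Weighting by the prior gives 3/8 · 1/45 = 1/120, 1/4 · 7/120 = 7/480, 1/4 · 1/10 = 1/40, 1/8 · 1/10 = 1/80; with total 29/480.
Dividing through by the total gives posterior P(r = 2 | data) = 4/29, P(r = 3 | data) = 7/29, P(r = 4 | data) = 12/29, P(r = 9 | data) = 6/29.
So P(purple next | data) = Σ P(purple next | H) P(H | data) = (1)(4/29) + (6/7)(7/29) + (5/7)(12/29) + (0)(6/29) = 130/203.

0.640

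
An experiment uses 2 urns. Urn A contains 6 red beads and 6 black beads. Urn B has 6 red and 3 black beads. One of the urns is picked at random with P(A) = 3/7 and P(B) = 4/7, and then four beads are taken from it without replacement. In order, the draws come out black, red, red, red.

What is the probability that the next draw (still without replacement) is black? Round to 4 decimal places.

0.4622

The likelihood of the observed sequence under each hypothesis: P(data | urn A) = (6/12)(6/11)(5/10)(4/9) = 0.060606; P(data | urn B) = (3/9)(6/8)(5/7)(4/6) = 0.11905.
Multiplying each by its prior: 3/7 · 0.060606 = 0.025974, 4/7 · 0.11905 = 0.068027; summing to 0.094001.
Dividing through by the total gives posterior P(urn A | data) = 0.27632, P(urn B | data) = 0.72368.
The predictive probability is P(black next | data) = (5/8)(0.27632) + (2/5)(0.72368) = 0.46217.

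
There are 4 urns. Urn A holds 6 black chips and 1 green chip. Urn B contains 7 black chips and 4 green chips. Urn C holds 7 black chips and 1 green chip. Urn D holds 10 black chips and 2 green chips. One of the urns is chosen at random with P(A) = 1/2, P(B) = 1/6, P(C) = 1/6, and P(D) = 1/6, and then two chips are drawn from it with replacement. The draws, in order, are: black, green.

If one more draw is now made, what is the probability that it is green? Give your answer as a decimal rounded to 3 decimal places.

0.205

Under each hypothesis, the probability of the observed sequence is: P(data | urn A) = (6/7)(1/7) = 0.12245; P(data | urn B) = (7/11)(4/11) = 0.2314; P(data | urn C) = (7/8)(1/8) = 0.10938; P(data | urn D) = (10/12)(2/12) = 0.13889.
Weighting by the prior gives 1/2 · 0.12245 = 0.061224, 1/6 · 0.2314 = 0.038567, 1/6 · 0.10938 = 0.018229, 1/6 · 0.13889 = 0.023148; with total 0.14117.
Normalising, the posterior is P(urn A | data) = 0.4337, P(urn B | data) = 0.2732, P(urn C | data) = 0.12913, P(urn D | data) = 0.16397.
Averaging over the posterior, P(green next | data) = (1/7)(0.4337) + (4/11)(0.2732) + (1/8)(0.12913) + (1/6)(0.16397) = 0.20477.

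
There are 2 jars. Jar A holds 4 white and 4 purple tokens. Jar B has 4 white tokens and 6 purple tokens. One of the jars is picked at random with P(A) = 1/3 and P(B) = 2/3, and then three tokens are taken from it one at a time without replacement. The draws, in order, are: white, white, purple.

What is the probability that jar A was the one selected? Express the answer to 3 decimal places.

The likelihood of the observed sequence under each hypothesis: P(data | jar A) = (4/8)(3/7)(4/6) = 1/7; P(data | jar B) = (4/10)(3/9)(6/8) = 1/10.
Multiplying each by its prior: 1/3 · 1/7 = 1/21, 2/3 · 1/10 = 1/15; these sum to 4/35.
Hence P(jar A | data) = (1/21) / (4/35) = 5/12.

0.417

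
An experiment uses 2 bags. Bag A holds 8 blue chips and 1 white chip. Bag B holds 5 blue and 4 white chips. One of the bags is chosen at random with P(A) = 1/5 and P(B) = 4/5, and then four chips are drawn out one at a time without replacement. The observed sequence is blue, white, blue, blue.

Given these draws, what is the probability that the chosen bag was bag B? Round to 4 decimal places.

Compute the likelihood of the observed sequence for each case: P(data | bag A) = (8/9)(1/8)(7/7)(6/6) = 1/9; P(data | bag B) = (5/9)(4/8)(4/7)(3/6) = 5/63.
Multiplying each by its prior: 1/5 · 1/9 = 1/45, 4/5 · 5/63 = 4/63; summing to 3/35.
Therefore the posterior P(bag B | data) = (4/63) / (3/35) = 20/27.

0.7407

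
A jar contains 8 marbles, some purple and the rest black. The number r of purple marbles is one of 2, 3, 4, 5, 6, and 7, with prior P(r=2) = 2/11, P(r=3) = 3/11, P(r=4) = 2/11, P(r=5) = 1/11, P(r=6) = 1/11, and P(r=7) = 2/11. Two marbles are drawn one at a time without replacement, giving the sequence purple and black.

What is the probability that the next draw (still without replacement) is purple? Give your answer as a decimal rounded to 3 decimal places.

Under each hypothesis, the probability of the observed sequence is: P(data | r = 2) = (2/8)(6/7) = 3/14; P(data | r = 3) = (3/8)(5/7) = 15/56; P(data | r = 4) = (4/8)(4/7) = 2/7; P(data | r = 5) = (5/8)(3/7) = 15/56; P(data | r = 6) = (6/8)(2/7) = 3/14; P(data | r = 7) = (7/8)(1/7) = 1/8.
Multiplying each by its prior: 2/11 · 3/14 = 3/77, 3/11 · 15/56 = 45/616, 2/11 · 2/7 = 4/77, 1/11 · 15/56 = 15/616, 1/11 · 3/14 = 3/154, 2/11 · 1/8 = 1/44; these sum to 71/308.
Normalising, the posterior is P(r = 2 | data) = 12/71, P(r = 3 | data) = 45/142, P(r = 4 | data) = 16/71, P(r = 5 | data) = 15/142, P(r = 6 | data) = 6/71, P(r = 7 | data) = 7/71.
So P(purple next | data) = Σ P(purple next | H) P(H | data) = (1/6)(12/71) + (1/3)(45/142) + (1/2)(16/71) + (2/3)(15/142) + (5/6)(6/71) + (1)(7/71) = 69/142.

0.486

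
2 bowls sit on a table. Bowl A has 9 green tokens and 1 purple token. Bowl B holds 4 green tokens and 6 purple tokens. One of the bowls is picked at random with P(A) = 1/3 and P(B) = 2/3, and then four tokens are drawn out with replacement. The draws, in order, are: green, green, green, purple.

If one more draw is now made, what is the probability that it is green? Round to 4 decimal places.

0.6435

The likelihood of the observed sequence under each hypothesis: P(data | bowl A) = (9/10)(9/10)(9/10)(1/10) = 0.0729; P(data | bowl B) = (4/10)(4/10)(4/10)(6/10) = 0.0384.
Multiplying each by its prior: 1/3 · 0.0729 = 0.0243, 2/3 · 0.0384 = 0.0256; summing to 0.0499.
Dividing through by the total gives posterior P(bowl A | data) = 0.48697, P(bowl B | data) = 0.51303.
Averaging over the posterior, P(green next | data) = (9/10)(0.48697) + (2/5)(0.51303) = 0.64349.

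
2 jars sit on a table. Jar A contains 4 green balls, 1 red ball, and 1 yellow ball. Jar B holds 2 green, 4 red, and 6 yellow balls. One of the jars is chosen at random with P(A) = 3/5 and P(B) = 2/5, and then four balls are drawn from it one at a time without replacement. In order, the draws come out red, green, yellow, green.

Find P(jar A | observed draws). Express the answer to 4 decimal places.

Compute the likelihood of the observed sequence for each case: P(data | jar A) = (1/6)(4/5)(1/4)(3/3) = 0.033333; P(data | jar B) = (4/12)(2/11)(6/10)(1/9) = 0.0040404.
Weighting by the prior gives 3/5 · 0.033333 = 0.02, 2/5 · 0.0040404 = 0.0016162; these sum to 0.021616.
By Bayes' rule, P(jar A | data) = (0.02) / (0.021616) = 0.92523.

0.9252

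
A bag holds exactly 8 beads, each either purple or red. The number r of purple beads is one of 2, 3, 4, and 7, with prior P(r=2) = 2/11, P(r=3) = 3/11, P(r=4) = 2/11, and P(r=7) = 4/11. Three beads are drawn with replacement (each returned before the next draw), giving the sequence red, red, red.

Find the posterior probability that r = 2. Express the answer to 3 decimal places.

0.460

The likelihood of the observed sequence under each hypothesis: P(data | r = 2) = (6/8)(6/8)(6/8) = 0.42188; P(data | r = 3) = (5/8)(5/8)(5/8) = 0.24414; P(data | r = 4) = (4/8)(4/8)(4/8) = 0.125; P(data | r = 7) = (1/8)(1/8)(1/8) = 0.0019531.
Multiplying each by its prior: 2/11 · 0.42188 = 0.076705, 3/11 · 0.24414 = 0.066584, 2/11 · 0.125 = 0.022727, 4/11 · 0.0019531 = 0.00071023; summing to 0.16673.
Hence P(r = 2 | data) = (0.076705) / (0.16673) = 0.46006.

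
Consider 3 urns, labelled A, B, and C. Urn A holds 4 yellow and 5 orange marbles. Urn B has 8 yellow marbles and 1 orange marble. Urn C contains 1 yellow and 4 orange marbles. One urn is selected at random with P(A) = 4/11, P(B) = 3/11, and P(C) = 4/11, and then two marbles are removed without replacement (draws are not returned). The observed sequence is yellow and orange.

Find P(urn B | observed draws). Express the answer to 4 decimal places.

0.1485

The likelihood of the observed sequence under each hypothesis: P(data | urn A) = (4/9)(5/8) = 5/18; P(data | urn B) = (8/9)(1/8) = 1/9; P(data | urn C) = (1/5)(4/4) = 1/5.
Multiplying each by its prior: 4/11 · 5/18 = 10/99, 3/11 · 1/9 = 1/33, 4/11 · 1/5 = 4/55; with total 101/495.
By Bayes' rule, P(urn B | data) = (1/33) / (101/495) = 15/101.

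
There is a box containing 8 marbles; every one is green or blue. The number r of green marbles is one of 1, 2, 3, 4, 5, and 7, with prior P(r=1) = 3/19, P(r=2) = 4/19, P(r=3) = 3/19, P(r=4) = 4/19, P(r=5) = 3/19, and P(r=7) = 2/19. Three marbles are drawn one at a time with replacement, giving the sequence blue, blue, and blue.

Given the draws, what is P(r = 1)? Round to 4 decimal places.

0.3947

Under each hypothesis, the probability of the observed sequence is: P(data | r = 1) = (7/8)(7/8)(7/8) = 0.66992; P(data | r = 2) = (6/8)(6/8)(6/8) = 0.42188; P(data | r = 3) = (5/8)(5/8)(5/8) = 0.24414; P(data | r = 4) = (4/8)(4/8)(4/8) = 0.125; P(data | r = 5) = (3/8)(3/8)(3/8) = 0.052734; P(data | r = 7) = (1/8)(1/8)(1/8) = 0.0019531.
The prior-weighted likelihoods are 3/19 · 0.66992 = 0.10578, 4/19 · 0.42188 = 0.088816, 3/19 · 0.24414 = 0.038549, 4/19 · 0.125 = 0.026316, 3/19 · 0.052734 = 0.0083265, 2/19 · 0.0019531 = 0.00020559; summing to 0.26799.
Therefore the posterior P(r = 1 | data) = (0.10578) / (0.26799) = 0.39471.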